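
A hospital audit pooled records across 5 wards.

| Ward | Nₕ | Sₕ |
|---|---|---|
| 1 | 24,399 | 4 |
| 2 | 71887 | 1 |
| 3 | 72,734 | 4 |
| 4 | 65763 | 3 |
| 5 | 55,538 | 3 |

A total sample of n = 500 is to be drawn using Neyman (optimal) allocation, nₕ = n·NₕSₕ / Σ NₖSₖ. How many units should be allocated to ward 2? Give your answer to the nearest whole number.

Σ NₕSₕ = 24399·4 + 71887·1 + 72734·4 + 65763·3 + 55538·3 = 824322.
Share for 2: 71887/824322 = 0.08721.
n_2 = 500 × 0.08721 = 43.604... → 44.

44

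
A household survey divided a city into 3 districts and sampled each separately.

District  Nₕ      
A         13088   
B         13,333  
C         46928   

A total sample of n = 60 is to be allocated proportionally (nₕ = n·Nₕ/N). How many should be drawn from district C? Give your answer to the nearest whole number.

38

Share of district C = 46928/73349 = 0.63979.
Allocate 60 × 0.63979 = 38.387... → 38.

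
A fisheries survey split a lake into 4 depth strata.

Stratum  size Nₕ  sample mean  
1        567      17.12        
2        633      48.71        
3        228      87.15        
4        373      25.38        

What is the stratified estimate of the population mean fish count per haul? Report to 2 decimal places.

x̄_st = (Σ Nₕx̄ₕ) / (Σ Nₕ) = (567·17.12 + 633·48.71 + 228·87.15 + 373·25.38) / 1801
= 69877.41 / 1801 = 38.7992... → 38.80.

38.80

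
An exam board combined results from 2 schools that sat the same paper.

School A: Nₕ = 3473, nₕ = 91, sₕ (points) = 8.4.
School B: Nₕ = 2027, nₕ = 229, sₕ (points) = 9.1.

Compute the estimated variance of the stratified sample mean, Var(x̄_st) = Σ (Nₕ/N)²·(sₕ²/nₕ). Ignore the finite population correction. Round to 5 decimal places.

0.35829

N = 5500; Wₕ = Nₕ/N.
school A: (3473/5500)²·8.4²/91 = 0.30917286
school B: (2027/5500)²·9.1²/229 = 0.04911673
Sum = 0.35828959 → 0.35829.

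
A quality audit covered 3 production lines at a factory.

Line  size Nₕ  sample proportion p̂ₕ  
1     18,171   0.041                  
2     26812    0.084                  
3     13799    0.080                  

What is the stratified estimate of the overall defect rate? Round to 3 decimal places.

N = 18171 + 26812 + 13799 = 58782.
Overall proportion = Σ (Nₕ/N)·p̂ₕ.
Σ Nₕp̂ₕ = 745.011 + 2252.208 + 1103.92 = 4101.139.
4101.139 / 58782 = 0.06977... → 0.070.

0.070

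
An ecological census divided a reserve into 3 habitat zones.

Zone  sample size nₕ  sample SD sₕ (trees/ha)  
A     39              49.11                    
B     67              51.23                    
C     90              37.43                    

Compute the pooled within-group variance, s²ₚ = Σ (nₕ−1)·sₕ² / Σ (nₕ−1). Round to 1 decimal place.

2018.4

Degrees of freedom: 38 + 66 + 89 = 193.
Σ(nₕ−1)sₕ² = 38·2411.7921 + 66·2624.5129 + 89·1401.0049 = 389555.3873.
s²ₚ = 389555.3873 / 193 = 2018.422... → 2018.4.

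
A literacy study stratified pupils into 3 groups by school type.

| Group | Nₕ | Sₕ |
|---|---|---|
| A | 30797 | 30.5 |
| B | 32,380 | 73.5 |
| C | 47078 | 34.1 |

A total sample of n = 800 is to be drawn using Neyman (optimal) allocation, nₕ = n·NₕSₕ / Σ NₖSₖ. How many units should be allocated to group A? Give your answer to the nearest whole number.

153

A: NₕSₕ = 30797·30.5 = 939308.5
B: NₕSₕ = 32380·73.5 = 2379930
C: NₕSₕ = 47078·34.1 = 1605359.8
Σ NₕSₕ = 4924598.3.
n_A = 800·939308.5/4924598.3 = 152.590... → 153.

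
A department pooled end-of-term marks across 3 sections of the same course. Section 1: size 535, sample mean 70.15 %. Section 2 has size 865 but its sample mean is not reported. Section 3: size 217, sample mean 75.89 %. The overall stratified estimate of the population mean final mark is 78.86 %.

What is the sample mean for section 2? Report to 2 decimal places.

N = 535 + 865 + 217 = 1617.
Overall total = μ·N = 78.86·1617 = 127516.62.
Subtract the known strata: 535·70.15 + 217·75.89 = 53998.38.
Remaining total for section 2: 127516.62 − 53998.38 = 73518.24.
Divide by its size: 73518.24 / 865 = 84.9922... → 84.99.

84.99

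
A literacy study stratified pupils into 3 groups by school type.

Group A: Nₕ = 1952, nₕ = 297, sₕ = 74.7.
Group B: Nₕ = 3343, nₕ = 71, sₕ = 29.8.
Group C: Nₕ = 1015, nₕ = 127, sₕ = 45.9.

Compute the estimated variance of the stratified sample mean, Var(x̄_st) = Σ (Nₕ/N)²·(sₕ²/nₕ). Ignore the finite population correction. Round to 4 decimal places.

N = 6310; Wₕ = Nₕ/N.
group A: (1952/6310)²·74.7²/297 = 1.7979833
group B: (3343/6310)²·29.8²/71 = 3.5106555
group C: (1015/6310)²·45.9²/127 = 0.4292349
Sum = 5.7378737 → 5.7379.

5.7379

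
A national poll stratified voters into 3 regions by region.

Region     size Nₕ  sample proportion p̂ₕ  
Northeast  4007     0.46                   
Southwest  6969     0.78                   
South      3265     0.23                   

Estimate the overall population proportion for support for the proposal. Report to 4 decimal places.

0.5639

N = 4007 + 6969 + 3265 = 14241.
Overall proportion = Σ (Nₕ/N)·p̂ₕ.
Σ Nₕp̂ₕ = 1843.22 + 5435.82 + 750.95 = 8029.99.
8029.99 / 14241 = 0.563864... → 0.5639.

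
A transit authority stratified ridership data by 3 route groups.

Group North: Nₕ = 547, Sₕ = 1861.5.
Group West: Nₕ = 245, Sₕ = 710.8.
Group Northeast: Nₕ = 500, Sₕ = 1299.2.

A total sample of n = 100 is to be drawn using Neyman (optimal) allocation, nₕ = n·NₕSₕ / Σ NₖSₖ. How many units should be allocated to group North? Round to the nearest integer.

55

Σ NₕSₕ = 547·1861.5 + 245·710.8 + 500·1299.2 = 1841986.5.
Share for North: 1018240.5/1841986.5 = 0.55279.
n_North = 100 × 0.55279 = 55.279... → 55.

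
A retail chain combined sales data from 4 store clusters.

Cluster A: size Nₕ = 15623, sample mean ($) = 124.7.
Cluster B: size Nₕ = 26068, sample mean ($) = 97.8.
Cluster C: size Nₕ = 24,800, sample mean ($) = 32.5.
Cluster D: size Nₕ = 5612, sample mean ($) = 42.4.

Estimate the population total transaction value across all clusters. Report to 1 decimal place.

Population total = Σ Nₕ·x̄ₕ (each stratum's size times its mean).
15623·124.7 + 26068·97.8 + 24800·32.5 + 5612·42.4 = 1948188.1 + 2549450.4 + 806000 + 237948.8 = 5541587.3.

5541587.3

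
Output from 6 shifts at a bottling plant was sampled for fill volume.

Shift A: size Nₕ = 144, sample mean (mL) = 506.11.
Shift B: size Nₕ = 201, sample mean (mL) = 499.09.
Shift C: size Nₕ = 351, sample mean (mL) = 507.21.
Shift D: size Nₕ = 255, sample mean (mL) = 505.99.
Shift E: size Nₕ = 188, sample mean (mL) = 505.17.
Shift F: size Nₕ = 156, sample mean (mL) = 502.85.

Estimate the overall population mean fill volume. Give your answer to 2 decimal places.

N = 144 + 201 + 351 + 255 + 188 + 156 = 1295.
Weight each subgroup mean by Nₕ/N and sum.
Σ Nₕx̄ₕ = 144·506.11 + 201·499.09 + 351·507.21 + 255·505.99 + 188·505.17 + 156·502.85 = 72879.84 + 100317.09 + 178030.71 + 129027.45 + 94971.96 + 78444.6 = 653671.65.
Divide by N: 653671.65 / 1295 = 504.7658... → 504.77.

504.77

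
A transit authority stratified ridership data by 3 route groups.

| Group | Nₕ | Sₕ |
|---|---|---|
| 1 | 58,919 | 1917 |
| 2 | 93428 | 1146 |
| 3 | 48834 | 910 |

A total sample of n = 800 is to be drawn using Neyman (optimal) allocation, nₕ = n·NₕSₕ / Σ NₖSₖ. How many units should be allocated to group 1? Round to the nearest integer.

Σ NₕSₕ = 58919·1917 + 93428·1146 + 48834·910 = 264455151.
Share for 1: 112947723/264455151 = 0.42710.
n_1 = 800 × 0.42710 = 341.677... → 342.

342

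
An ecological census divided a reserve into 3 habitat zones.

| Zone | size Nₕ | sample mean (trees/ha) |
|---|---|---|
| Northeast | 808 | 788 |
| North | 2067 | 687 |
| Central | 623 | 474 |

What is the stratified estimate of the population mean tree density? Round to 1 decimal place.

672.4

N = 3498; weights Wₕ = Nₕ/N = (0.2310, 0.5909, 0.1781).
x̄_st = Σ Wₕ·x̄ₕ = 0.2310·788 + 0.5909·687 + 0.1781·474 ≈ 672.394...
→ 672.4.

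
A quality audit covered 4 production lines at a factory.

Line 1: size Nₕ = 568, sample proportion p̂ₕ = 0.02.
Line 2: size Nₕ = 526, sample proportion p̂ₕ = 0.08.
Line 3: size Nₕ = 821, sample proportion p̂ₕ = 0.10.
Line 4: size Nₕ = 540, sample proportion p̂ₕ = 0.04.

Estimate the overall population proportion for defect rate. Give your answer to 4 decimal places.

0.0640

N = 568 + 526 + 821 + 540 = 2455.
Overall proportion = Σ (Nₕ/N)·p̂ₕ.
Σ Nₕp̂ₕ = 11.36 + 42.08 + 82.1 + 21.6 = 157.14.
157.14 / 2455 = 0.064008... → 0.0640.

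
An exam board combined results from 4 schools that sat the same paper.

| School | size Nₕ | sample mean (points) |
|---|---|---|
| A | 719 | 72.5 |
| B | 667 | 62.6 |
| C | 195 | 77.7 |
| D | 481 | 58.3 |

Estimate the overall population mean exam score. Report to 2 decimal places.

N = 719 + 667 + 195 + 481 = 2062.
Overall mean = Σ (Nₕ/N)·x̄ₕ — weight by population share, not a simple average.
Σ Nₕx̄ₕ = 719·72.5 + 667·62.6 + 195·77.7 + 481·58.3 = 52127.5 + 41754.2 + 15151.5 + 28042.3 = 137075.5.
Divide by N: 137075.5 / 2062 = 66.4770... → 66.48.

66.48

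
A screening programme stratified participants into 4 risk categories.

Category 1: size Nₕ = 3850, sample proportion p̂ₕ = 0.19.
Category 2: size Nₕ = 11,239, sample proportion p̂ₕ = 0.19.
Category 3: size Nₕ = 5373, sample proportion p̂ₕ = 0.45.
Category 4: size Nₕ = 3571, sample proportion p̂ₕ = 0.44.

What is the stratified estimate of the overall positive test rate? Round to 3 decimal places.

N = 3850 + 11239 + 5373 + 3571 = 24033.
Overall proportion = Σ (Nₕ/N)·p̂ₕ.
Σ Nₕp̂ₕ = 731.5 + 2135.41 + 2417.85 + 1571.24 = 6856.
6856 / 24033 = 0.28527... → 0.285.

0.285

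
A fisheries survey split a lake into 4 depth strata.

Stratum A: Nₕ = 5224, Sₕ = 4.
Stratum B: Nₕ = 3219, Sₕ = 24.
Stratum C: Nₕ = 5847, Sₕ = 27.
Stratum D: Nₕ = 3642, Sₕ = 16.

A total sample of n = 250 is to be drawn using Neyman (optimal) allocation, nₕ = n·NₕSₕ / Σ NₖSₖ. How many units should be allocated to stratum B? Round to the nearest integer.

A: NₕSₕ = 5224·4 = 20896
B: NₕSₕ = 3219·24 = 77256
C: NₕSₕ = 5847·27 = 157869
D: NₕSₕ = 3642·16 = 58272
Σ NₕSₕ = 314293.
n_B = 250·77256/314293 = 61.452... → 61.

61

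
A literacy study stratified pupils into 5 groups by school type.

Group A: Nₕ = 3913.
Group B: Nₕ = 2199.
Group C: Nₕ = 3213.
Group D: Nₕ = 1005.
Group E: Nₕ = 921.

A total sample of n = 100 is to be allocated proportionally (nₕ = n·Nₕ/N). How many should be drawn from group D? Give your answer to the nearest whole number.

9

N = 3913 + 2199 + 3213 + 1005 + 921 = 11251.
n_D = 100·1005/11251 = 8.933... → 9.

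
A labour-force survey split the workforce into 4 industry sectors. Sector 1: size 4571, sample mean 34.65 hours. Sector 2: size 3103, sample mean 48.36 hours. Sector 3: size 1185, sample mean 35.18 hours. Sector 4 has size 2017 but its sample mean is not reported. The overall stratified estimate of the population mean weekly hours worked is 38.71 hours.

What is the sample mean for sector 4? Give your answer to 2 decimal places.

N = 4571 + 3103 + 1185 + 2017 = 10876.
Overall total = μ·N = 38.71·10876 = 421009.96.
Subtract the known strata: 4571·34.65 + 3103·48.36 + 1185·35.18 = 350134.53.
Remaining total for sector 4: 421009.96 − 350134.53 = 70875.43.
Divide by its size: 70875.43 / 2017 = 35.1390... → 35.14.

35.14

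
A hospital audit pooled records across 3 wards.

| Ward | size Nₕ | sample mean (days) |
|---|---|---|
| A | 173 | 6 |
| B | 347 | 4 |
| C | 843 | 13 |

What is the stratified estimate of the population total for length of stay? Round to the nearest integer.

13385

A: 173·6 = 1038
B: 347·4 = 1388
C: 843·13 = 10959
τ̂ = Σ Nₕx̄ₕ = 13385.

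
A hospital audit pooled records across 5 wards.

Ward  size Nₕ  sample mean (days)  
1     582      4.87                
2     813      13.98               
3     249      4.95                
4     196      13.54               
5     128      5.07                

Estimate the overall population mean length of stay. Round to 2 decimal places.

9.52

N = 582 + 813 + 249 + 196 + 128 = 1968.
Overall mean = Σ (Nₕ/N)·x̄ₕ — weight by population share, not a simple average.
Σ Nₕx̄ₕ = 582·4.87 + 813·13.98 + 249·4.95 + 196·13.54 + 128·5.07 = 2834.34 + 11365.74 + 1232.55 + 2653.84 + 648.96 = 18735.43.
Divide by N: 18735.43 / 1968 = 9.5200... → 9.52.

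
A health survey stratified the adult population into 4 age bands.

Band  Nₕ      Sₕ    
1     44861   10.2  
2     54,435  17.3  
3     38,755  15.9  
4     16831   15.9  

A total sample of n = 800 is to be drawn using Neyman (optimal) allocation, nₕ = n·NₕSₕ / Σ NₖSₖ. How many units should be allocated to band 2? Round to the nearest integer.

Σ NₕSₕ = 44861·10.2 + 54435·17.3 + 38755·15.9 + 16831·15.9 = 2283125.1.
Share for 2: 941725.5/2283125.1 = 0.41247.
n_2 = 800 × 0.41247 = 329.978... → 330.

330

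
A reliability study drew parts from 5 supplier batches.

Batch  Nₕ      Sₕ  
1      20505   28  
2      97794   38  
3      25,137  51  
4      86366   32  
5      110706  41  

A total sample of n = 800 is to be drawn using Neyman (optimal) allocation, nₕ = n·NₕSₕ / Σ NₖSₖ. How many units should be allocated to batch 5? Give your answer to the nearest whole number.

1: NₕSₕ = 20505·28 = 574140
2: NₕSₕ = 97794·38 = 3716172
3: NₕSₕ = 25137·51 = 1281987
4: NₕSₕ = 86366·32 = 2763712
5: NₕSₕ = 110706·41 = 4538946
Σ NₕSₕ = 12874957.
n_5 = 800·4538946/12874957 = 282.033... → 282.

282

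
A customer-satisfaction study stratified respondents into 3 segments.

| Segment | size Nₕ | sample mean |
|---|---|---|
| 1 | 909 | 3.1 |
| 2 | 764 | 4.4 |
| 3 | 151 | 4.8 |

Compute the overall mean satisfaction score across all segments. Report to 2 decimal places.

N = 909 + 764 + 151 = 1824.
The stratified mean weights each stratum mean by its population share Nₕ/N.
Σ Nₕx̄ₕ = 909·3.1 + 764·4.4 + 151·4.8 = 2817.9 + 3361.6 + 724.8 = 6904.3.
Divide by N: 6904.3 / 1824 = 3.7853... → 3.79.

3.79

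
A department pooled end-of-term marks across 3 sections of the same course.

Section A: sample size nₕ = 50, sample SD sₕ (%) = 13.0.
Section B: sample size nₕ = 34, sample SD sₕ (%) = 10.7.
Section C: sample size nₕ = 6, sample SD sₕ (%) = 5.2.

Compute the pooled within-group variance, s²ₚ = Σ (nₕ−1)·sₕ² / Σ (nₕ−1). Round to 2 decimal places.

140.17

Degrees of freedom: 49 + 33 + 5 = 87.
Σ(nₕ−1)sₕ² = 49·169 + 33·114.49 + 5·27.04 = 12194.37.
s²ₚ = 12194.37 / 87 = 140.1652... → 140.17.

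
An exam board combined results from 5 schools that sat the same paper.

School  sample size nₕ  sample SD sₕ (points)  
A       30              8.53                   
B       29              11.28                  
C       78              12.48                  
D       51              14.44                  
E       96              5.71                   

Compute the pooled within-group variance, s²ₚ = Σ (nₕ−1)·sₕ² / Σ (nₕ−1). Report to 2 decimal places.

111.79

A: (30−1)·8.53² = 29·72.7609 = 2110.0661
B: (29−1)·11.28² = 28·127.2384 = 3562.6752
C: (78−1)·12.48² = 77·155.7504 = 11992.7808
D: (51−1)·14.44² = 50·208.5136 = 10425.68
E: (96−1)·5.71² = 95·32.6041 = 3097.3895
Numerator = 31188.5916; denominator = Σ(nₕ−1) = 279.
s²ₚ = 31188.5916/279 = 111.7871... → 111.79.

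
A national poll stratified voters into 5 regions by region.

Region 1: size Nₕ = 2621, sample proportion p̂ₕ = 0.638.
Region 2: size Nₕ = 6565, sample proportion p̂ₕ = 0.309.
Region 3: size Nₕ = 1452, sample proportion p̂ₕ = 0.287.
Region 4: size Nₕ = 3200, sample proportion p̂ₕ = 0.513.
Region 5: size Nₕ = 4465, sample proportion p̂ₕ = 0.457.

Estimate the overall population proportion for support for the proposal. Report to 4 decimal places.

Wₕ = Nₕ/N with N = 18303: 0.1432, 0.3587, 0.0793, 0.1748, 0.2439.
p̂_st = 0.1432·0.638 + 0.3587·0.309 + 0.0793·0.287 + 0.1748·0.513 + 0.2439·0.457 ≈ 0.426138... → 0.4261.

0.4261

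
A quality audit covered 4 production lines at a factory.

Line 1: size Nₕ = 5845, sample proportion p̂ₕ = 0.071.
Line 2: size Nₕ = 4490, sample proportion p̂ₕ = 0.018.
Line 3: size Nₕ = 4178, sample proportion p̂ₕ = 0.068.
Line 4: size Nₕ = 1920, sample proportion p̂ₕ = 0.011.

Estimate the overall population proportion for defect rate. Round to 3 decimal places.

0.049

N = 5845 + 4490 + 4178 + 1920 = 16433.
Overall proportion = Σ (Nₕ/N)·p̂ₕ.
Σ Nₕp̂ₕ = 414.995 + 80.82 + 284.104 + 21.12 = 801.039.
801.039 / 16433 = 0.04875... → 0.049.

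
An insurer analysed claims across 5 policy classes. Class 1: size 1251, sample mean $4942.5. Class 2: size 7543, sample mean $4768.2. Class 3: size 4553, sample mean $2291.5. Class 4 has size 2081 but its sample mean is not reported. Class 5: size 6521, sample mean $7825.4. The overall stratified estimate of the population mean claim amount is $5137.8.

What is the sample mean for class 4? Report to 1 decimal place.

4400.5

N = 1251 + 7543 + 4553 + 2081 + 6521 = 21949.
Overall total = μ·N = 5137.8·21949 = 112769572.2.
Subtract the known strata: 1251·4942.5 + 7543·4768.2 + 4553·2291.5 + 6521·7825.4 = 103612233.
Remaining total for class 4: 112769572.2 − 103612233 = 9157339.2.
Divide by its size: 9157339.2 / 2081 = 4400.451... → 4400.5.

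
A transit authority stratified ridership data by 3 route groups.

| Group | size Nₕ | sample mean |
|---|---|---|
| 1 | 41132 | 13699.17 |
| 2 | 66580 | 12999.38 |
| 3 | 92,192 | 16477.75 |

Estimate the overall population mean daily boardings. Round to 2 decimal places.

14747.53

N = 199904; weights Wₕ = Nₕ/N = (0.2058, 0.3331, 0.4612).
x̄_st = Σ Wₕ·x̄ₕ = 0.2058·13699.17 + 0.3331·12999.38 + 0.4612·16477.75 ≈ 14747.5274...
→ 14747.53.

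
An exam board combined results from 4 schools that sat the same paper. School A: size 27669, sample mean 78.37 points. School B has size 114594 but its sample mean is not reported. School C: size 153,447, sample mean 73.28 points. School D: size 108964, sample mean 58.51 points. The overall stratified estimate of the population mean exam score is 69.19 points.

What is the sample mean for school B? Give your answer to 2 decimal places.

Σ Nₕx̄ₕ = N·μ, so 114594·x̄_B = 404674·69.19 − (27669·78.37 + 153447·73.28 + 108964·58.51).
= 27999394.06 − 19788499.33 = 8210894.73.
x̄_B = 8210894.73 / 114594 = 71.6520... → 71.65.

71.65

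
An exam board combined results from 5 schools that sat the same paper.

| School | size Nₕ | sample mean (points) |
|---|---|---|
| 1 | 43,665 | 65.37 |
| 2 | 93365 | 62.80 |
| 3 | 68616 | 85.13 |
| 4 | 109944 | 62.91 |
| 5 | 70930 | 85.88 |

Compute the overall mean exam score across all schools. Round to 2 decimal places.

N = 386520; weights Wₕ = Nₕ/N = (0.1130, 0.2416, 0.1775, 0.2844, 0.1835).
x̄_st = Σ Wₕ·x̄ₕ = 0.1130·65.37 + 0.2416·62.80 + 0.1775·85.13 + 0.2844·62.91 + 0.1835·85.88 ≈ 71.3211...
→ 71.32.

71.32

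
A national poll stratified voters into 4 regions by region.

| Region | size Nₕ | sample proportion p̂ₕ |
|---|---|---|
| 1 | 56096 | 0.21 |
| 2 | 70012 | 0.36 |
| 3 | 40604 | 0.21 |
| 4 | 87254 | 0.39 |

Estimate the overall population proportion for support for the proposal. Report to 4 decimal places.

N = 56096 + 70012 + 40604 + 87254 = 253966.
Overall proportion = Σ (Nₕ/N)·p̂ₕ.
Σ Nₕp̂ₕ = 11780.16 + 25204.32 + 8526.84 + 34029.06 = 79540.38.
79540.38 / 253966 = 0.313193... → 0.3132.

0.3132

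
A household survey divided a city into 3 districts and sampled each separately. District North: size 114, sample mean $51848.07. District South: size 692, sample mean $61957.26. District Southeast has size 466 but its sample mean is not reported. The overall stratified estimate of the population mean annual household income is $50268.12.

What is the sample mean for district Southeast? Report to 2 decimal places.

32523.49

Σ Nₕx̄ₕ = N·μ, so 466·x̄_Southeast = 1272·50268.12 − (114·51848.07 + 692·61957.26).
= 63941048.64 − 48785103.9 = 15155944.74.
x̄_Southeast = 15155944.74 / 466 = 32523.4866... → 32523.49.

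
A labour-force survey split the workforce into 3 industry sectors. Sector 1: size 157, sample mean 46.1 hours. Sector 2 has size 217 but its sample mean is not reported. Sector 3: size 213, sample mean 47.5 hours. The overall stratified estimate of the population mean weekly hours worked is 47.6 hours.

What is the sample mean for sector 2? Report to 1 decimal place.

48.8

Σ Nₕx̄ₕ = N·μ, so 217·x̄_2 = 587·47.6 − (157·46.1 + 213·47.5).
= 27941.2 − 17355.2 = 10586.
x̄_2 = 10586 / 217 = 48.783... → 48.8.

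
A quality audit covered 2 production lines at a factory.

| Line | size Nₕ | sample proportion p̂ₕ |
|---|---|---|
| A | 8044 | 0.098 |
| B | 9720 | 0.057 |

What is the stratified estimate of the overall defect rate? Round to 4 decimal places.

0.0756

Wₕ = Nₕ/N with N = 17764: 0.4528, 0.5472.
p̂_st = 0.4528·0.098 + 0.5472·0.057 ≈ 0.075566... → 0.0756.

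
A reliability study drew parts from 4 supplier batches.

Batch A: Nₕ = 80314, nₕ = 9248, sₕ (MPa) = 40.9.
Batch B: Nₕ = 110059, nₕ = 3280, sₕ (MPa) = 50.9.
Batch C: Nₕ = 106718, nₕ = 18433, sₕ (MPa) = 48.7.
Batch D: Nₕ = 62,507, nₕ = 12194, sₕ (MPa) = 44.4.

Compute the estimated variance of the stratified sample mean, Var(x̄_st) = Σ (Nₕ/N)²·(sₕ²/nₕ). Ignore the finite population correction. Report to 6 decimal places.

N = 359598; Wₕ = Nₕ/N.
batch A: (80314/359598)²·40.9²/9248 = 0.009022913
batch B: (110059/359598)²·50.9²/3280 = 0.073990900
batch C: (106718/359598)²·48.7²/18433 = 0.011331900
batch D: (62507/359598)²·44.4²/12194 = 0.004884752
Sum = 0.099230465 → 0.099230.

0.099230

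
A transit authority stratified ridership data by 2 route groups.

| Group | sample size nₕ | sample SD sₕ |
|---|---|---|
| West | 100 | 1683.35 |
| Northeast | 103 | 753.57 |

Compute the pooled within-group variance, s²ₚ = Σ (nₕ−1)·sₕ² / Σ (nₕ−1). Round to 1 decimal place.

Degrees of freedom: 99 + 102 = 201.
Σ(nₕ−1)sₕ² = 99·2833667.2225 + 102·567867.7449 = 338455565.0073.
s²ₚ = 338455565.0073 / 201 = 1683858.532... → 1683858.5.

1683858.5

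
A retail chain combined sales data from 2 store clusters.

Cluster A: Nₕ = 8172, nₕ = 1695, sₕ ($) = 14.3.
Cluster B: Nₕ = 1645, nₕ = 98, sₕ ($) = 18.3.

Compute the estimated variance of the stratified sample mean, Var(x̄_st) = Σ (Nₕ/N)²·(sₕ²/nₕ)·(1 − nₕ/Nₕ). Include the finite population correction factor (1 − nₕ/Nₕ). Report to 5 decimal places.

0.15649

N = 9817; Wₕ = Nₕ/N.
cluster A: (8172/9817)²·14.3²/1695·(1 − 1695/8172) = 0.06625933
cluster B: (1645/9817)²·18.3²/98·(1 − 98/1645) = 0.09023494
Sum = 0.15649427 → 0.15649.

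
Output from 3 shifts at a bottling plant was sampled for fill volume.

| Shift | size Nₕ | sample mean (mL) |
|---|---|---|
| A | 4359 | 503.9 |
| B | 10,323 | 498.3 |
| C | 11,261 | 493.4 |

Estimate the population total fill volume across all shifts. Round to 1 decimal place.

Population total = Σ Nₕ·x̄ₕ (each stratum's size times its mean).
4359·503.9 + 10323·498.3 + 11261·493.4 = 2196500.1 + 5143950.9 + 5556177.4 = 12896628.4.

12896628.4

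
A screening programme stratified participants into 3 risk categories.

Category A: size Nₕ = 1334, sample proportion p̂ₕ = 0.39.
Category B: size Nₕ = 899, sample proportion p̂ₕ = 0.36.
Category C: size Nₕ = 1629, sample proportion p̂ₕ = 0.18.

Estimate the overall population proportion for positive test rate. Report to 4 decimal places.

Wₕ = Nₕ/N with N = 3862: 0.3454, 0.2328, 0.4218.
p̂_st = 0.3454·0.39 + 0.2328·0.36 + 0.4218·0.18 ≈ 0.294438... → 0.2944.

0.2944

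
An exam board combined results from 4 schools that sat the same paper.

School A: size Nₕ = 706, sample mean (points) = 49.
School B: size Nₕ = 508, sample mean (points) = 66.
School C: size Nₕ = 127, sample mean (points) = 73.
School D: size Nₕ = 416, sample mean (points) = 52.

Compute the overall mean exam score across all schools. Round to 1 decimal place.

x̄_st = (Σ Nₕx̄ₕ) / (Σ Nₕ) = (706·49 + 508·66 + 127·73 + 416·52) / 1757
= 99025 / 1757 = 56.360... → 56.4.

56.4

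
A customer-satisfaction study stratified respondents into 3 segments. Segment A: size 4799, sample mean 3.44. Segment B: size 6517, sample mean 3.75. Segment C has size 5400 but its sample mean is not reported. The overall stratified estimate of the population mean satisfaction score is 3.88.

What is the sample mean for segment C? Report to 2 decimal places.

4.43

Σ Nₕx̄ₕ = N·μ, so 5400·x̄_C = 16716·3.88 − (4799·3.44 + 6517·3.75).
= 64858.08 − 40947.31 = 23910.77.
x̄_C = 23910.77 / 5400 = 4.4279... → 4.43.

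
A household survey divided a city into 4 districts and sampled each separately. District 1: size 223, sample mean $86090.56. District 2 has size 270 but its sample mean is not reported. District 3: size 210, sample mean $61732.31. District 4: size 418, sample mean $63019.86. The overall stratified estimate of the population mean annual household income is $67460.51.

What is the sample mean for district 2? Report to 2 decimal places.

Σ Nₕx̄ₕ = N·μ, so 270·x̄_2 = 1121·67460.51 − (223·86090.56 + 210·61732.31 + 418·63019.86).
= 75623231.71 − 58504281.46 = 17118950.25.
x̄_2 = 17118950.25 / 270 = 63403.5194... → 63403.52.

63403.52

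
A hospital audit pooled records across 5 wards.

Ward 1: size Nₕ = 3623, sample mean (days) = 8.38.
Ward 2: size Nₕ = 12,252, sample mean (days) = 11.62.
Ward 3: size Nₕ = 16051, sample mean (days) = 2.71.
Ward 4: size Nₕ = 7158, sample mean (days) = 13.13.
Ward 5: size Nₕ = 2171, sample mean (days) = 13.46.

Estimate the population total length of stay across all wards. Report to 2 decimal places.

1: 3623·8.38 = 30360.74
2: 12252·11.62 = 142368.24
3: 16051·2.71 = 43498.21
4: 7158·13.13 = 93984.54
5: 2171·13.46 = 29221.66
τ̂ = Σ Nₕx̄ₕ = 339433.39.

339433.39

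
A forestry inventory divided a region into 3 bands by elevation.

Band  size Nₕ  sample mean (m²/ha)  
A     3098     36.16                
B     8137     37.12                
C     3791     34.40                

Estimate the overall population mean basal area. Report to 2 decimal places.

36.24

N = 3098 + 8137 + 3791 = 15026.
The stratified mean weights each stratum mean by its population share Nₕ/N.
Σ Nₕx̄ₕ = 3098·36.16 + 8137·37.12 + 3791·34.40 = 112023.68 + 302045.44 + 130410.4 = 544479.52.
Divide by N: 544479.52 / 15026 = 36.2358... → 36.24.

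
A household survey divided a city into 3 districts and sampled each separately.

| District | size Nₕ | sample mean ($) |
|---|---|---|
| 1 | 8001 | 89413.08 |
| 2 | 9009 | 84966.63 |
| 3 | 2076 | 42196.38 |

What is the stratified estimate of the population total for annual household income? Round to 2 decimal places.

Estimate total by summing Nₕ·x̄ₕ over strata.
8001·89413.08 + 9009·84966.63 + 2076·42196.38 = 715394053.08 + 765464369.67 + 87599684.88 = 1568458107.63.

1568458107.63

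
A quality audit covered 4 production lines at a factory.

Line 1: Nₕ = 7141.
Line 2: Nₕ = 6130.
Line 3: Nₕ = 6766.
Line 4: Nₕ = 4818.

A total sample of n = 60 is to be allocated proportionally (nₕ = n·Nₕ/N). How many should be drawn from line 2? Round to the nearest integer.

Share of line 2 = 6130/24855 = 0.24663.
Allocate 60 × 0.24663 = 14.798... → 15.

15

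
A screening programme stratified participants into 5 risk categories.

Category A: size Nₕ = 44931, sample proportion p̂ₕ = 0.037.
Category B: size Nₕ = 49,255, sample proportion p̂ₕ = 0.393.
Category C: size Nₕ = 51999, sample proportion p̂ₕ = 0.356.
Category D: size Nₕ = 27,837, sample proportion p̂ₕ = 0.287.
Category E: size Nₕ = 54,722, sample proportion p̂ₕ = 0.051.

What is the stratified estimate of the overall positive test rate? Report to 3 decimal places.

0.220

N = 44931 + 49255 + 51999 + 27837 + 54722 = 228744.
Overall proportion = Σ (Nₕ/N)·p̂ₕ.
Σ Nₕp̂ₕ = 1662.447 + 19357.215 + 18511.644 + 7989.219 + 2790.822 = 50311.347.
50311.347 / 228744 = 0.21995... → 0.220.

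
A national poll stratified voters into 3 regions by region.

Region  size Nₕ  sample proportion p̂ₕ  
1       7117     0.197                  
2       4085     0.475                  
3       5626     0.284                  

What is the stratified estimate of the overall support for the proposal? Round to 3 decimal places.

0.294

Wₕ = Nₕ/N with N = 16828: 0.4229, 0.2428, 0.3343.
p̂_st = 0.4229·0.197 + 0.2428·0.475 + 0.3343·0.284 ≈ 0.29357... → 0.294.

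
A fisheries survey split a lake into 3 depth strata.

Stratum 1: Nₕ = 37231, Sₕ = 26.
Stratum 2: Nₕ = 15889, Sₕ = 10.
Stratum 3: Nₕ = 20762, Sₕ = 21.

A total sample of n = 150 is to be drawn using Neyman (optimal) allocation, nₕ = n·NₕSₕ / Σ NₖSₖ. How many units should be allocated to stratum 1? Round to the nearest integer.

93

Σ NₕSₕ = 37231·26 + 15889·10 + 20762·21 = 1562898.
Share for 1: 968006/1562898 = 0.61937.
n_1 = 150 × 0.61937 = 92.905... → 93.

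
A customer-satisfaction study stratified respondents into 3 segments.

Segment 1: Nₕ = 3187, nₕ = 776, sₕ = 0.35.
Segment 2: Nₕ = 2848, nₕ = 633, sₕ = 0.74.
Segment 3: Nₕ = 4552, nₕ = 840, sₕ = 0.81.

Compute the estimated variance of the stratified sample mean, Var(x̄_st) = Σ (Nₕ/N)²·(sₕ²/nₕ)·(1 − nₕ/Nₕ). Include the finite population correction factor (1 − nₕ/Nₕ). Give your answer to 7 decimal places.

N = 10587; Wₕ = Nₕ/N.
segment 1: (3187/10587)²·0.35²/776·(1 − 776/3187) = 0.0000108220
segment 2: (2848/10587)²·0.74²/633·(1 − 633/2848) = 0.0000486886
segment 3: (4552/10587)²·0.81²/840·(1 − 840/4552) = 0.0001177484
Sum = 0.0001772591 → 0.0001773.

0.0001773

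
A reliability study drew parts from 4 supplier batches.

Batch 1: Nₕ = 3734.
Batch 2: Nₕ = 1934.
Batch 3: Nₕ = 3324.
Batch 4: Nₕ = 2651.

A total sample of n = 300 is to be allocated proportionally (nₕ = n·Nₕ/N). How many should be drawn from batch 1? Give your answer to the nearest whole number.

N = 3734 + 1934 + 3324 + 2651 = 11643.
n_1 = 300·3734/11643 = 96.212... → 96.

96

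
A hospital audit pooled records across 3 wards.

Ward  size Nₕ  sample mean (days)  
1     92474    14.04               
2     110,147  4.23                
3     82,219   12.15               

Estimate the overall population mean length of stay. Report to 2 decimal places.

x̄_st = (Σ Nₕx̄ₕ) / (Σ Nₕ) = (92474·14.04 + 110147·4.23 + 82219·12.15) / 284840
= 2763217.62 / 284840 = 9.7009... → 9.70.

9.70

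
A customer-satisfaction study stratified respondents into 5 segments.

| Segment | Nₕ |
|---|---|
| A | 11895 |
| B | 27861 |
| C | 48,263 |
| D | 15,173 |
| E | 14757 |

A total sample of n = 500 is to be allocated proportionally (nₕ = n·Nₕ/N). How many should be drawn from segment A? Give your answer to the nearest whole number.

Share of segment A = 11895/117949 = 0.10085.
Allocate 500 × 0.10085 = 50.424... → 50.

50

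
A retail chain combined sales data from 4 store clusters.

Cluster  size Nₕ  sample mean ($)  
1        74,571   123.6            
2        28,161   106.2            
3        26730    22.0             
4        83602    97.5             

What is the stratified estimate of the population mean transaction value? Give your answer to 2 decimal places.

98.31

x̄_st = (Σ Nₕx̄ₕ) / (Σ Nₕ) = (74571·123.6 + 28161·106.2 + 26730·22.0 + 83602·97.5) / 213064
= 20946928.8 / 213064 = 98.3128... → 98.31.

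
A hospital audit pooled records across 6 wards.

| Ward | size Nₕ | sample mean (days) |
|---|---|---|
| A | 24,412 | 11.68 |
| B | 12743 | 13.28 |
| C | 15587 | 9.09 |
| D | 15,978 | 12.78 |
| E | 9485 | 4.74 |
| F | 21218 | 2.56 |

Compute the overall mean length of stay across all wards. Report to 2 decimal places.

x̄_st = (Σ Nₕx̄ₕ) / (Σ Nₕ) = (24412·11.68 + 12743·13.28 + 15587·9.09 + 15978·12.78 + 9485·4.74 + 21218·2.56) / 99423
= 899520.85 / 99423 = 9.0474... → 9.05.

9.05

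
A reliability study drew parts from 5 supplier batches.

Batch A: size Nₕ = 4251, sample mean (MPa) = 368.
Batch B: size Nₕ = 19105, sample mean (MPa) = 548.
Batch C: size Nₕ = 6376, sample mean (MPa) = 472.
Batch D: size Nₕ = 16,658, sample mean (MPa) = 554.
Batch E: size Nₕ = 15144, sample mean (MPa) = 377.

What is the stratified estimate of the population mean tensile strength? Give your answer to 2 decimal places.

N = 61534; weights Wₕ = Nₕ/N = (0.0691, 0.3105, 0.1036, 0.2707, 0.2461).
x̄_st = Σ Wₕ·x̄ₕ = 0.0691·368 + 0.3105·548 + 0.1036·472 + 0.2707·554 + 0.2461·377 ≈ 487.2298...
→ 487.23.

487.23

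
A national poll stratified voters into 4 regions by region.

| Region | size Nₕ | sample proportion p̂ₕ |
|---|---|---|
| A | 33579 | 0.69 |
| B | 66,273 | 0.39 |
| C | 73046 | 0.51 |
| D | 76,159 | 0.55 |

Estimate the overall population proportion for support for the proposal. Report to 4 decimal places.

0.5146

N = 33579 + 66273 + 73046 + 76159 = 249057.
Overall proportion = Σ (Nₕ/N)·p̂ₕ.
Σ Nₕp̂ₕ = 23169.51 + 25846.47 + 37253.46 + 41887.45 = 128156.89.
128156.89 / 249057 = 0.514569... → 0.5146.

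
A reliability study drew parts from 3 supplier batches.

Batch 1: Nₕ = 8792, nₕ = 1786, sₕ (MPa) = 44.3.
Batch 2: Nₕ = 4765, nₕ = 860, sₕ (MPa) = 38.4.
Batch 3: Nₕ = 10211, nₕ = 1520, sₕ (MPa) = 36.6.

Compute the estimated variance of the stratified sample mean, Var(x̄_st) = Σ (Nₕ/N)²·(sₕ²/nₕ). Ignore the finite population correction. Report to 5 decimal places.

0.38192

N = 23768. Term for each stratum: Wₕ²sₕ²/nₕ.
Var(x̄_st) = 0.15035438 + 0.06891354 + 0.16265591 = 0.38192383 → 0.38192.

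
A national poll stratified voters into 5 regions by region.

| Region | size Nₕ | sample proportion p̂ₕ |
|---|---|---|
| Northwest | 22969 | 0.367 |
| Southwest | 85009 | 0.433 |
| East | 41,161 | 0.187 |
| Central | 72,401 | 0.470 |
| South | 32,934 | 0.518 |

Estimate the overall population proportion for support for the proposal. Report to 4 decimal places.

0.4088

N = 22969 + 85009 + 41161 + 72401 + 32934 = 254474.
Overall proportion = Σ (Nₕ/N)·p̂ₕ.
Σ Nₕp̂ₕ = 8429.623 + 36808.897 + 7697.107 + 34028.47 + 17059.812 = 104023.909.
104023.909 / 254474 = 0.408780... → 0.4088.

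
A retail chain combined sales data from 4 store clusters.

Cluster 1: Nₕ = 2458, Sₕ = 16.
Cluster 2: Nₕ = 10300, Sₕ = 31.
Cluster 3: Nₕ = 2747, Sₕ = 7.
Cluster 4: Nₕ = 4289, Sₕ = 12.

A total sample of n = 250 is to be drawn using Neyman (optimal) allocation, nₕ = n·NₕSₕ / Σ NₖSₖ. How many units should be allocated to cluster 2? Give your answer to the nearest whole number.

1: NₕSₕ = 2458·16 = 39328
2: NₕSₕ = 10300·31 = 319300
3: NₕSₕ = 2747·7 = 19229
4: NₕSₕ = 4289·12 = 51468
Σ NₕSₕ = 429325.
n_2 = 250·319300/429325 = 185.931... → 186.

186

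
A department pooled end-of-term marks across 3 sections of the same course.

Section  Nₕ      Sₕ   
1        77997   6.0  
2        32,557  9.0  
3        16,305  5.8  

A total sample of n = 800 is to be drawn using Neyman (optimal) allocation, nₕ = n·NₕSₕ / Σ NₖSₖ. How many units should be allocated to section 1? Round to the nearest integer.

Σ NₕSₕ = 77997·6.0 + 32557·9.0 + 16305·5.8 = 855564.
Share for 1: 467982/855564 = 0.54699.
n_1 = 800 × 0.54699 = 437.589... → 438.

438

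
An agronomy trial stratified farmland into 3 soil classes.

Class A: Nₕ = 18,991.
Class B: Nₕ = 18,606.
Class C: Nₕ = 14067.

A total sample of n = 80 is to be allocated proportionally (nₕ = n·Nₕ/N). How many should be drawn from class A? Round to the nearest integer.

N = 18991 + 18606 + 14067 = 51664.
n_A = 80·18991/51664 = 29.407... → 29.

29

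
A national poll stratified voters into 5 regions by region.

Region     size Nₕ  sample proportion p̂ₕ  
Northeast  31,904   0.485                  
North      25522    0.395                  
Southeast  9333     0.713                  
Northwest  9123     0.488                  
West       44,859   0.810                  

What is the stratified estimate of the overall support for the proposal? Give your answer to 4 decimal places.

N = 31904 + 25522 + 9333 + 9123 + 44859 = 120741.
Overall proportion = Σ (Nₕ/N)·p̂ₕ.
Σ Nₕp̂ₕ = 15473.44 + 10081.19 + 6654.429 + 4452.024 + 36335.79 = 72996.873.
72996.873 / 120741 = 0.604574... → 0.6046.

0.6046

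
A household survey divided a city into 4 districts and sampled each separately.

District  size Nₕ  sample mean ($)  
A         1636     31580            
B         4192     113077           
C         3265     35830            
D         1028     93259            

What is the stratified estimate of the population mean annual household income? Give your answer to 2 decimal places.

72970.94

x̄_st = (Σ Nₕx̄ₕ) / (Σ Nₕ) = (1636·31580 + 4192·113077 + 3265·35830 + 1028·93259) / 10121
= 738538866 / 10121 = 72970.9382... → 72970.94.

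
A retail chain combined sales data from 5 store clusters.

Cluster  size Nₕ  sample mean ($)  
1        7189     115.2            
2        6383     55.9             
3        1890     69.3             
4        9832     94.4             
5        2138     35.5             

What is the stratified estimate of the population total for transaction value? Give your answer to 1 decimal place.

2319999.3

1: 7189·115.2 = 828172.8
2: 6383·55.9 = 356809.7
3: 1890·69.3 = 130977
4: 9832·94.4 = 928140.8
5: 2138·35.5 = 75899
τ̂ = Σ Nₕx̄ₕ = 2319999.3.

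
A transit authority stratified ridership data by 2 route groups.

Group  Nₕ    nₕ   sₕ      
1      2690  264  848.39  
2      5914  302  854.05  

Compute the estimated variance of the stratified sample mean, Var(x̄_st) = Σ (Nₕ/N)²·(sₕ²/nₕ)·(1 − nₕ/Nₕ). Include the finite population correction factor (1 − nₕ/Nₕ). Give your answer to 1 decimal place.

N = 8604; Wₕ = Nₕ/N.
group 1: (2690/8604)²·848.39²/264·(1 − 264/2690) = 240.3419
group 2: (5914/8604)²·854.05²/302·(1 − 302/5914) = 1082.8239
Sum = 1323.1658 → 1323.2.

1323.2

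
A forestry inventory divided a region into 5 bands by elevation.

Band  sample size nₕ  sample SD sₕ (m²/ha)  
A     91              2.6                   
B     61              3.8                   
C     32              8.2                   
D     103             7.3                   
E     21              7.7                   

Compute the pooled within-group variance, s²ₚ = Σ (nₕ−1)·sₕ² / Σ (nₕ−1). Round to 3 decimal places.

A: (91−1)·2.6² = 90·6.76 = 608.4
B: (61−1)·3.8² = 60·14.44 = 866.4
C: (32−1)·8.2² = 31·67.24 = 2084.44
D: (103−1)·7.3² = 102·53.29 = 5435.58
E: (21−1)·7.7² = 20·59.29 = 1185.8
Numerator = 10180.62; denominator = Σ(nₕ−1) = 303.
s²ₚ = 10180.62/303 = 33.59941... → 33.599.

33.599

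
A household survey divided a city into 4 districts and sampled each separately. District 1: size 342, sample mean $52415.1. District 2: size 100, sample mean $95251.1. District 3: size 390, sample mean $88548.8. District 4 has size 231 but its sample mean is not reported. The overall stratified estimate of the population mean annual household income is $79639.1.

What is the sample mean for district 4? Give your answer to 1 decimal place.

Σ Nₕx̄ₕ = N·μ, so 231·x̄_4 = 1063·79639.1 − (342·52415.1 + 100·95251.1 + 390·88548.8).
= 84656363.3 − 61985106.2 = 22671257.1.
x̄_4 = 22671257.1 / 231 = 98143.970... → 98144.0.

98144.0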